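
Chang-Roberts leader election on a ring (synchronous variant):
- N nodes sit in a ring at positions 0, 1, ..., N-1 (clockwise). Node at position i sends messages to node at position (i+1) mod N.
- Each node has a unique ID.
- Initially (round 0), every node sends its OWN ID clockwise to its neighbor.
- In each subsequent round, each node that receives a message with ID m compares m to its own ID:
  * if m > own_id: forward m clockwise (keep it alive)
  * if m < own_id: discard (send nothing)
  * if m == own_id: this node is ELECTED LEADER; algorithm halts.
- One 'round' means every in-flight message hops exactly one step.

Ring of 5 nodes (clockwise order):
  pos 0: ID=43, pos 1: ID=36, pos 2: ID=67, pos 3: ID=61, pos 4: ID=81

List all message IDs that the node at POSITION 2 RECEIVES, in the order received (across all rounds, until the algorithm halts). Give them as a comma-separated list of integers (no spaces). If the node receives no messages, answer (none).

Round 1: pos1(id36) recv 43: fwd; pos2(id67) recv 36: drop; pos3(id61) recv 67: fwd; pos4(id81) recv 61: drop; pos0(id43) recv 81: fwd
Round 2: pos2(id67) recv 43: drop; pos4(id81) recv 67: drop; pos1(id36) recv 81: fwd
Round 3: pos2(id67) recv 81: fwd
Round 4: pos3(id61) recv 81: fwd
Round 5: pos4(id81) recv 81: ELECTED

Answer: 36,43,81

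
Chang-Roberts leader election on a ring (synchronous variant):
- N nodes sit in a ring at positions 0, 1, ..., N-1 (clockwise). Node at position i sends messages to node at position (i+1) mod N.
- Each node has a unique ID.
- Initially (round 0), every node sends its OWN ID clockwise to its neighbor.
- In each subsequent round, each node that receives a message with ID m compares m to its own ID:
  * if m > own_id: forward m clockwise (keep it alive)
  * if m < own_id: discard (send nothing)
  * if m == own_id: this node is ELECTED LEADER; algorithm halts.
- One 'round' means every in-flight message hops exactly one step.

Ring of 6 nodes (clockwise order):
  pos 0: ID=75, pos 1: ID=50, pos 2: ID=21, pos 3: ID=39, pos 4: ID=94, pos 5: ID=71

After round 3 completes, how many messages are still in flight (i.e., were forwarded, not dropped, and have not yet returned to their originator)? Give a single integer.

Answer: 2

Derivation:
Round 1: pos1(id50) recv 75: fwd; pos2(id21) recv 50: fwd; pos3(id39) recv 21: drop; pos4(id94) recv 39: drop; pos5(id71) recv 94: fwd; pos0(id75) recv 71: drop
Round 2: pos2(id21) recv 75: fwd; pos3(id39) recv 50: fwd; pos0(id75) recv 94: fwd
Round 3: pos3(id39) recv 75: fwd; pos4(id94) recv 50: drop; pos1(id50) recv 94: fwd
After round 3: 2 messages still in flight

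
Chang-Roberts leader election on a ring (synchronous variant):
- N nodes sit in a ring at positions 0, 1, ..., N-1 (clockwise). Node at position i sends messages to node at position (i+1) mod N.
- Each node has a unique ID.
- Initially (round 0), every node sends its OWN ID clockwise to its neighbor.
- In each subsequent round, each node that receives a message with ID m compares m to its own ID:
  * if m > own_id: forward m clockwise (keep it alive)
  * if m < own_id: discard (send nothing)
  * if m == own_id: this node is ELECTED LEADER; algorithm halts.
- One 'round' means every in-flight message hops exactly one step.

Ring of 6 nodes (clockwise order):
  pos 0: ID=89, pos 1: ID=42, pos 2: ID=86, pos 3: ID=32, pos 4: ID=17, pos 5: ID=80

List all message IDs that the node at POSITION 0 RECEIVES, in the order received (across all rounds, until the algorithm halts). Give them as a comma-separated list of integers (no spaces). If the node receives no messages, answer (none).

Round 1: pos1(id42) recv 89: fwd; pos2(id86) recv 42: drop; pos3(id32) recv 86: fwd; pos4(id17) recv 32: fwd; pos5(id80) recv 17: drop; pos0(id89) recv 80: drop
Round 2: pos2(id86) recv 89: fwd; pos4(id17) recv 86: fwd; pos5(id80) recv 32: drop
Round 3: pos3(id32) recv 89: fwd; pos5(id80) recv 86: fwd
Round 4: pos4(id17) recv 89: fwd; pos0(id89) recv 86: drop
Round 5: pos5(id80) recv 89: fwd
Round 6: pos0(id89) recv 89: ELECTED

Answer: 80,86,89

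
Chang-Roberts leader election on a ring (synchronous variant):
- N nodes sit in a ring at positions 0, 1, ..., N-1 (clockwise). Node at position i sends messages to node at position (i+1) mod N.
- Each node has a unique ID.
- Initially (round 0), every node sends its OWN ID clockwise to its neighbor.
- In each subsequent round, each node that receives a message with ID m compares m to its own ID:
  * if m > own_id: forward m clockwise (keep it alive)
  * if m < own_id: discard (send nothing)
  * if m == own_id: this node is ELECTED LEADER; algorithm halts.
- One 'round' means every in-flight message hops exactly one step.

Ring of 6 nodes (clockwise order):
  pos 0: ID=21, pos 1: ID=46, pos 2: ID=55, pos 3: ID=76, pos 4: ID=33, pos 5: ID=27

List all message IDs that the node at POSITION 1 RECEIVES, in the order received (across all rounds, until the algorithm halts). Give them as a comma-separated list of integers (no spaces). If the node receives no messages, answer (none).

Answer: 21,27,33,76

Derivation:
Round 1: pos1(id46) recv 21: drop; pos2(id55) recv 46: drop; pos3(id76) recv 55: drop; pos4(id33) recv 76: fwd; pos5(id27) recv 33: fwd; pos0(id21) recv 27: fwd
Round 2: pos5(id27) recv 76: fwd; pos0(id21) recv 33: fwd; pos1(id46) recv 27: drop
Round 3: pos0(id21) recv 76: fwd; pos1(id46) recv 33: drop
Round 4: pos1(id46) recv 76: fwd
Round 5: pos2(id55) recv 76: fwd
Round 6: pos3(id76) recv 76: ELECTED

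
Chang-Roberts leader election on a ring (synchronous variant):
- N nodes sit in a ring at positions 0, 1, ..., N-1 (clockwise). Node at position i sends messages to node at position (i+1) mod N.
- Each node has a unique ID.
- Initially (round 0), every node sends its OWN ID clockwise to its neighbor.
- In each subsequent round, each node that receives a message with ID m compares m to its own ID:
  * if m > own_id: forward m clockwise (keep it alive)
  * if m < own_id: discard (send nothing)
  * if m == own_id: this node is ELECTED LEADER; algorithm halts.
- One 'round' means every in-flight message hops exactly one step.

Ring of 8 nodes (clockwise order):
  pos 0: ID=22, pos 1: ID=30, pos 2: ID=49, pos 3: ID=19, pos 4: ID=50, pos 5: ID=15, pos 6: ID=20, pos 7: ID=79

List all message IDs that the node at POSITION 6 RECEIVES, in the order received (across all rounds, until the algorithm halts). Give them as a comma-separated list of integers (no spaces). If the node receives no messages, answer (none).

Answer: 15,50,79

Derivation:
Round 1: pos1(id30) recv 22: drop; pos2(id49) recv 30: drop; pos3(id19) recv 49: fwd; pos4(id50) recv 19: drop; pos5(id15) recv 50: fwd; pos6(id20) recv 15: drop; pos7(id79) recv 20: drop; pos0(id22) recv 79: fwd
Round 2: pos4(id50) recv 49: drop; pos6(id20) recv 50: fwd; pos1(id30) recv 79: fwd
Round 3: pos7(id79) recv 50: drop; pos2(id49) recv 79: fwd
Round 4: pos3(id19) recv 79: fwd
Round 5: pos4(id50) recv 79: fwd
Round 6: pos5(id15) recv 79: fwd
Round 7: pos6(id20) recv 79: fwd
Round 8: pos7(id79) recv 79: ELECTED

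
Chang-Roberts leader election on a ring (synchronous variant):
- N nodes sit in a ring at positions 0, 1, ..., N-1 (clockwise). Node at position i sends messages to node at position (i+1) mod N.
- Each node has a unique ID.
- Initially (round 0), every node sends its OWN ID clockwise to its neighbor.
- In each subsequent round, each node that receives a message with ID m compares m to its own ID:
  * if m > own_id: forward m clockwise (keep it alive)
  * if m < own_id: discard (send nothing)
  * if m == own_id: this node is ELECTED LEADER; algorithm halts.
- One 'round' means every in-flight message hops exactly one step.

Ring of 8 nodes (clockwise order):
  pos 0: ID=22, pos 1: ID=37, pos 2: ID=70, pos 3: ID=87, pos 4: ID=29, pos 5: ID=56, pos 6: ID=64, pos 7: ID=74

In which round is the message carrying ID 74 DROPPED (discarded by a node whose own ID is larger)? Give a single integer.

Answer: 4

Derivation:
Round 1: pos1(id37) recv 22: drop; pos2(id70) recv 37: drop; pos3(id87) recv 70: drop; pos4(id29) recv 87: fwd; pos5(id56) recv 29: drop; pos6(id64) recv 56: drop; pos7(id74) recv 64: drop; pos0(id22) recv 74: fwd
Round 2: pos5(id56) recv 87: fwd; pos1(id37) recv 74: fwd
Round 3: pos6(id64) recv 87: fwd; pos2(id70) recv 74: fwd
Round 4: pos7(id74) recv 87: fwd; pos3(id87) recv 74: drop
Round 5: pos0(id22) recv 87: fwd
Round 6: pos1(id37) recv 87: fwd
Round 7: pos2(id70) recv 87: fwd
Round 8: pos3(id87) recv 87: ELECTED
Message ID 74 originates at pos 7; dropped at pos 3 in round 4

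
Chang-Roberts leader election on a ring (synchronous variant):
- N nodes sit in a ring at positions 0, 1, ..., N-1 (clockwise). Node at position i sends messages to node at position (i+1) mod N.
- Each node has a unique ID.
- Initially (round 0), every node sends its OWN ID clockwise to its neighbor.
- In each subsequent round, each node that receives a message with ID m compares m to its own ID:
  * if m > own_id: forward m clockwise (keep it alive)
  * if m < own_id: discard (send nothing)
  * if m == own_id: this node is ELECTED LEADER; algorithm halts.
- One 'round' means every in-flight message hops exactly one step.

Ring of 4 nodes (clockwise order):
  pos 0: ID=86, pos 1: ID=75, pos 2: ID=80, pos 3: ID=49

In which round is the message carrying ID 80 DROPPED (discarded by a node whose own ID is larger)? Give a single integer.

Round 1: pos1(id75) recv 86: fwd; pos2(id80) recv 75: drop; pos3(id49) recv 80: fwd; pos0(id86) recv 49: drop
Round 2: pos2(id80) recv 86: fwd; pos0(id86) recv 80: drop
Round 3: pos3(id49) recv 86: fwd
Round 4: pos0(id86) recv 86: ELECTED
Message ID 80 originates at pos 2; dropped at pos 0 in round 2

Answer: 2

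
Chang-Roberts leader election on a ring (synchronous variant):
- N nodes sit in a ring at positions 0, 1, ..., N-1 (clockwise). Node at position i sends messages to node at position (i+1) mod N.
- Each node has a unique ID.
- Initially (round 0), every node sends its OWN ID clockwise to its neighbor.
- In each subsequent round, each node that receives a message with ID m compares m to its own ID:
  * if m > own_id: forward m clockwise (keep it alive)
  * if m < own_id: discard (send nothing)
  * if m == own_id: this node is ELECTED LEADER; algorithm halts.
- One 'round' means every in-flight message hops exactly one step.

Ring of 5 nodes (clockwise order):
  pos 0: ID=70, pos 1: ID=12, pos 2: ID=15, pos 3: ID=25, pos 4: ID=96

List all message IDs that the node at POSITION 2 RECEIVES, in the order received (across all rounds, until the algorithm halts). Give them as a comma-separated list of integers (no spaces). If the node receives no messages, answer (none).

Answer: 12,70,96

Derivation:
Round 1: pos1(id12) recv 70: fwd; pos2(id15) recv 12: drop; pos3(id25) recv 15: drop; pos4(id96) recv 25: drop; pos0(id70) recv 96: fwd
Round 2: pos2(id15) recv 70: fwd; pos1(id12) recv 96: fwd
Round 3: pos3(id25) recv 70: fwd; pos2(id15) recv 96: fwd
Round 4: pos4(id96) recv 70: drop; pos3(id25) recv 96: fwd
Round 5: pos4(id96) recv 96: ELECTED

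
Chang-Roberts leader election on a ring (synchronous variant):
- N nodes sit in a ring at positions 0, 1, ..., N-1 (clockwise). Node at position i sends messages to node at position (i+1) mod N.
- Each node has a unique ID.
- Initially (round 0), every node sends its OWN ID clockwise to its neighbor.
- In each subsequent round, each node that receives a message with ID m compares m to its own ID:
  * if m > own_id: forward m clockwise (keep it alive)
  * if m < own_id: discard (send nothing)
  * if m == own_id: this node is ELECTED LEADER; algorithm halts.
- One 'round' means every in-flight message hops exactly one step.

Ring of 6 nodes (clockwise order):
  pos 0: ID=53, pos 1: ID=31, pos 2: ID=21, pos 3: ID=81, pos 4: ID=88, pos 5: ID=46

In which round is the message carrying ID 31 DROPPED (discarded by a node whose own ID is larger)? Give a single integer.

Answer: 2

Derivation:
Round 1: pos1(id31) recv 53: fwd; pos2(id21) recv 31: fwd; pos3(id81) recv 21: drop; pos4(id88) recv 81: drop; pos5(id46) recv 88: fwd; pos0(id53) recv 46: drop
Round 2: pos2(id21) recv 53: fwd; pos3(id81) recv 31: drop; pos0(id53) recv 88: fwd
Round 3: pos3(id81) recv 53: drop; pos1(id31) recv 88: fwd
Round 4: pos2(id21) recv 88: fwd
Round 5: pos3(id81) recv 88: fwd
Round 6: pos4(id88) recv 88: ELECTED
Message ID 31 originates at pos 1; dropped at pos 3 in round 2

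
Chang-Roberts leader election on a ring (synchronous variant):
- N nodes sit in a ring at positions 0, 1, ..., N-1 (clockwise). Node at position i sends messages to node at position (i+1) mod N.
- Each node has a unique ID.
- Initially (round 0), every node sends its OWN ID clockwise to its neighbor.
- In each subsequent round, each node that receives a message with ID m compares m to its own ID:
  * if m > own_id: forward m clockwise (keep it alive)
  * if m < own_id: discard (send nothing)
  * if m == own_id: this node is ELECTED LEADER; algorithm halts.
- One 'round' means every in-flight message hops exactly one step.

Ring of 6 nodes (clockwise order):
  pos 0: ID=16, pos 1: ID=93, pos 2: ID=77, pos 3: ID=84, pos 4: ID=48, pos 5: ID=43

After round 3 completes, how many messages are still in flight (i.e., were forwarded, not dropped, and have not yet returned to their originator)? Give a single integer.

Round 1: pos1(id93) recv 16: drop; pos2(id77) recv 93: fwd; pos3(id84) recv 77: drop; pos4(id48) recv 84: fwd; pos5(id43) recv 48: fwd; pos0(id16) recv 43: fwd
Round 2: pos3(id84) recv 93: fwd; pos5(id43) recv 84: fwd; pos0(id16) recv 48: fwd; pos1(id93) recv 43: drop
Round 3: pos4(id48) recv 93: fwd; pos0(id16) recv 84: fwd; pos1(id93) recv 48: drop
After round 3: 2 messages still in flight

Answer: 2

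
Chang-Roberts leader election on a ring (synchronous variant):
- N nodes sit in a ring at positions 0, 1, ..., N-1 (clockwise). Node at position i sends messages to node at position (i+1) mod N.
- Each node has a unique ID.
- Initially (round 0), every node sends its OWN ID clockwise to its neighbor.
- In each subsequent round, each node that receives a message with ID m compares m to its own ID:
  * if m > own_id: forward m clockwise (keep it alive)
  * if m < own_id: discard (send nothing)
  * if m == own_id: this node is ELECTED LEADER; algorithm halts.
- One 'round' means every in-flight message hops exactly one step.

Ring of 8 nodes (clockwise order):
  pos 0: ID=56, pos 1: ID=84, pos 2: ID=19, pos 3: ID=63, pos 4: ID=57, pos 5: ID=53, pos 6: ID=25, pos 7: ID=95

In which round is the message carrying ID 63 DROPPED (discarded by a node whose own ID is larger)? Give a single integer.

Round 1: pos1(id84) recv 56: drop; pos2(id19) recv 84: fwd; pos3(id63) recv 19: drop; pos4(id57) recv 63: fwd; pos5(id53) recv 57: fwd; pos6(id25) recv 53: fwd; pos7(id95) recv 25: drop; pos0(id56) recv 95: fwd
Round 2: pos3(id63) recv 84: fwd; pos5(id53) recv 63: fwd; pos6(id25) recv 57: fwd; pos7(id95) recv 53: drop; pos1(id84) recv 95: fwd
Round 3: pos4(id57) recv 84: fwd; pos6(id25) recv 63: fwd; pos7(id95) recv 57: drop; pos2(id19) recv 95: fwd
Round 4: pos5(id53) recv 84: fwd; pos7(id95) recv 63: drop; pos3(id63) recv 95: fwd
Round 5: pos6(id25) recv 84: fwd; pos4(id57) recv 95: fwd
Round 6: pos7(id95) recv 84: drop; pos5(id53) recv 95: fwd
Round 7: pos6(id25) recv 95: fwd
Round 8: pos7(id95) recv 95: ELECTED
Message ID 63 originates at pos 3; dropped at pos 7 in round 4

Answer: 4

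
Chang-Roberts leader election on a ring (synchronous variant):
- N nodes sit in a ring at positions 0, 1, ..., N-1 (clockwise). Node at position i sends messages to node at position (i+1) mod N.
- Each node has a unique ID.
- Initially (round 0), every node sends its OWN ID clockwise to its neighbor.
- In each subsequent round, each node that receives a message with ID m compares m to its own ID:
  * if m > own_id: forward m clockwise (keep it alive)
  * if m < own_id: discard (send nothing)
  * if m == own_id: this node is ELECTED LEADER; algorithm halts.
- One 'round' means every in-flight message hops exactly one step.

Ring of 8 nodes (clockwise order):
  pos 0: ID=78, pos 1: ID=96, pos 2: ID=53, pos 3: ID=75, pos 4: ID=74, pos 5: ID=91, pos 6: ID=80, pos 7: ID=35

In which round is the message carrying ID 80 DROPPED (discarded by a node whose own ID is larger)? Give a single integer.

Round 1: pos1(id96) recv 78: drop; pos2(id53) recv 96: fwd; pos3(id75) recv 53: drop; pos4(id74) recv 75: fwd; pos5(id91) recv 74: drop; pos6(id80) recv 91: fwd; pos7(id35) recv 80: fwd; pos0(id78) recv 35: drop
Round 2: pos3(id75) recv 96: fwd; pos5(id91) recv 75: drop; pos7(id35) recv 91: fwd; pos0(id78) recv 80: fwd
Round 3: pos4(id74) recv 96: fwd; pos0(id78) recv 91: fwd; pos1(id96) recv 80: drop
Round 4: pos5(id91) recv 96: fwd; pos1(id96) recv 91: drop
Round 5: pos6(id80) recv 96: fwd
Round 6: pos7(id35) recv 96: fwd
Round 7: pos0(id78) recv 96: fwd
Round 8: pos1(id96) recv 96: ELECTED
Message ID 80 originates at pos 6; dropped at pos 1 in round 3

Answer: 3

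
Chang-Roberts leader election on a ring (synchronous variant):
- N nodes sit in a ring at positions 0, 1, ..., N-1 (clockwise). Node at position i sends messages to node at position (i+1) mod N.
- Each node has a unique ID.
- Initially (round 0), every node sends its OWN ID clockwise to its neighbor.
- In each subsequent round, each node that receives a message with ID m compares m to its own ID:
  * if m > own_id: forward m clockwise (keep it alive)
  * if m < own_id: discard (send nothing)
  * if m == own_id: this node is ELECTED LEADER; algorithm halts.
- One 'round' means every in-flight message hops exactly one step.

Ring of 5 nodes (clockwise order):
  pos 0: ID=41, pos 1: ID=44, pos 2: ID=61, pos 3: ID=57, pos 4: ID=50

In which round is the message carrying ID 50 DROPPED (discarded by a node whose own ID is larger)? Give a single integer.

Answer: 3

Derivation:
Round 1: pos1(id44) recv 41: drop; pos2(id61) recv 44: drop; pos3(id57) recv 61: fwd; pos4(id50) recv 57: fwd; pos0(id41) recv 50: fwd
Round 2: pos4(id50) recv 61: fwd; pos0(id41) recv 57: fwd; pos1(id44) recv 50: fwd
Round 3: pos0(id41) recv 61: fwd; pos1(id44) recv 57: fwd; pos2(id61) recv 50: drop
Round 4: pos1(id44) recv 61: fwd; pos2(id61) recv 57: drop
Round 5: pos2(id61) recv 61: ELECTED
Message ID 50 originates at pos 4; dropped at pos 2 in round 3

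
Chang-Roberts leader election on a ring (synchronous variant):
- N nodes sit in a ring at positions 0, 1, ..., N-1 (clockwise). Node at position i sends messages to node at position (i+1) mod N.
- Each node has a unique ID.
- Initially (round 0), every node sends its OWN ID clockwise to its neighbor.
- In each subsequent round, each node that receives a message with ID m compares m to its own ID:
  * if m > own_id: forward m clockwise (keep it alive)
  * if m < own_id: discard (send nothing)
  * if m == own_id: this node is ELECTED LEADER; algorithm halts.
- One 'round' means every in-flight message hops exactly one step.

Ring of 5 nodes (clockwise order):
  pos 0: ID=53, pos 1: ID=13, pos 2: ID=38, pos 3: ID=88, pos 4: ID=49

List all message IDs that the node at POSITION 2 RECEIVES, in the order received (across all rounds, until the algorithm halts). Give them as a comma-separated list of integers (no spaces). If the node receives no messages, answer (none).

Answer: 13,53,88

Derivation:
Round 1: pos1(id13) recv 53: fwd; pos2(id38) recv 13: drop; pos3(id88) recv 38: drop; pos4(id49) recv 88: fwd; pos0(id53) recv 49: drop
Round 2: pos2(id38) recv 53: fwd; pos0(id53) recv 88: fwd
Round 3: pos3(id88) recv 53: drop; pos1(id13) recv 88: fwd
Round 4: pos2(id38) recv 88: fwd
Round 5: pos3(id88) recv 88: ELECTED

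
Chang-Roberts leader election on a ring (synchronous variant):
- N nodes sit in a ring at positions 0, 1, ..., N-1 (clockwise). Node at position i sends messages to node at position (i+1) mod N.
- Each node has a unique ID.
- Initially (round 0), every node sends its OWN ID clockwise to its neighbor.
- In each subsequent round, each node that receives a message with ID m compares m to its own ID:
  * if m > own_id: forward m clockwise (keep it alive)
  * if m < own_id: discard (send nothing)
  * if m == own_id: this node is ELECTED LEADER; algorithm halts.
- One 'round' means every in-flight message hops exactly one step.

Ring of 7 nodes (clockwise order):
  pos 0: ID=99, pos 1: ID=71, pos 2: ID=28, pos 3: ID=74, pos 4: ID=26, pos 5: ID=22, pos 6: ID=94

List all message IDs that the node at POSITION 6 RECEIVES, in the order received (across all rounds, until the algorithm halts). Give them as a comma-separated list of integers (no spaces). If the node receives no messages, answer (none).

Round 1: pos1(id71) recv 99: fwd; pos2(id28) recv 71: fwd; pos3(id74) recv 28: drop; pos4(id26) recv 74: fwd; pos5(id22) recv 26: fwd; pos6(id94) recv 22: drop; pos0(id99) recv 94: drop
Round 2: pos2(id28) recv 99: fwd; pos3(id74) recv 71: drop; pos5(id22) recv 74: fwd; pos6(id94) recv 26: drop
Round 3: pos3(id74) recv 99: fwd; pos6(id94) recv 74: drop
Round 4: pos4(id26) recv 99: fwd
Round 5: pos5(id22) recv 99: fwd
Round 6: pos6(id94) recv 99: fwd
Round 7: pos0(id99) recv 99: ELECTED

Answer: 22,26,74,99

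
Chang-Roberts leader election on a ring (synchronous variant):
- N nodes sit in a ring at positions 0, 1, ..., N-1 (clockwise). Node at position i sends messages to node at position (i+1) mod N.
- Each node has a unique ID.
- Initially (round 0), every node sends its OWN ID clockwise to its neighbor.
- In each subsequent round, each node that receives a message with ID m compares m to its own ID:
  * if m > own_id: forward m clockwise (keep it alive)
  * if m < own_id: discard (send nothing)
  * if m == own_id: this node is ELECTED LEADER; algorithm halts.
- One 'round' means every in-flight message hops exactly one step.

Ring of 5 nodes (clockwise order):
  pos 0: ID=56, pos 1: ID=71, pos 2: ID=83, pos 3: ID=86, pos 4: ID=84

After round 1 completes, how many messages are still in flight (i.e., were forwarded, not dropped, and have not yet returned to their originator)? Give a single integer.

Round 1: pos1(id71) recv 56: drop; pos2(id83) recv 71: drop; pos3(id86) recv 83: drop; pos4(id84) recv 86: fwd; pos0(id56) recv 84: fwd
After round 1: 2 messages still in flight

Answer: 2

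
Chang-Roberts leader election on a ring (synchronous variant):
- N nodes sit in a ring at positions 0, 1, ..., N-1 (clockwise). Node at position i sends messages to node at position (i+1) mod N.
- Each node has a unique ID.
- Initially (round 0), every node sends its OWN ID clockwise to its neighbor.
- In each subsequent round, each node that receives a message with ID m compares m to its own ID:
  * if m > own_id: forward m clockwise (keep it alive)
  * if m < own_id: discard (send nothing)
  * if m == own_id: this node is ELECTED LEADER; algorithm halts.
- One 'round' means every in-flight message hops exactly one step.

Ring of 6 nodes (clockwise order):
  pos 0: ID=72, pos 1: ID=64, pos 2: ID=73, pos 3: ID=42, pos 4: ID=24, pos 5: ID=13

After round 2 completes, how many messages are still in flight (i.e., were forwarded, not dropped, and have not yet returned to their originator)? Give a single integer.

Answer: 2

Derivation:
Round 1: pos1(id64) recv 72: fwd; pos2(id73) recv 64: drop; pos3(id42) recv 73: fwd; pos4(id24) recv 42: fwd; pos5(id13) recv 24: fwd; pos0(id72) recv 13: drop
Round 2: pos2(id73) recv 72: drop; pos4(id24) recv 73: fwd; pos5(id13) recv 42: fwd; pos0(id72) recv 24: drop
After round 2: 2 messages still in flight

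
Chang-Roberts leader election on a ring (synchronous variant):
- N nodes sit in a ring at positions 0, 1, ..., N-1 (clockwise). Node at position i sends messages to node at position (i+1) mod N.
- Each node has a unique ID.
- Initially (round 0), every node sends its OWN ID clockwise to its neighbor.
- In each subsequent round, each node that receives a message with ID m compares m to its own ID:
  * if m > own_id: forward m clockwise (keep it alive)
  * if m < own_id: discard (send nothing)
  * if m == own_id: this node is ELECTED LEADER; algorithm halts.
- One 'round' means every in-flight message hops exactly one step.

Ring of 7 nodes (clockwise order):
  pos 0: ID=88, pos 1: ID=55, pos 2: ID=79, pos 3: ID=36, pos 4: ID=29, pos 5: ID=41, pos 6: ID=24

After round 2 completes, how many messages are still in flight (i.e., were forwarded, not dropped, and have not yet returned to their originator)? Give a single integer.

Round 1: pos1(id55) recv 88: fwd; pos2(id79) recv 55: drop; pos3(id36) recv 79: fwd; pos4(id29) recv 36: fwd; pos5(id41) recv 29: drop; pos6(id24) recv 41: fwd; pos0(id88) recv 24: drop
Round 2: pos2(id79) recv 88: fwd; pos4(id29) recv 79: fwd; pos5(id41) recv 36: drop; pos0(id88) recv 41: drop
After round 2: 2 messages still in flight

Answer: 2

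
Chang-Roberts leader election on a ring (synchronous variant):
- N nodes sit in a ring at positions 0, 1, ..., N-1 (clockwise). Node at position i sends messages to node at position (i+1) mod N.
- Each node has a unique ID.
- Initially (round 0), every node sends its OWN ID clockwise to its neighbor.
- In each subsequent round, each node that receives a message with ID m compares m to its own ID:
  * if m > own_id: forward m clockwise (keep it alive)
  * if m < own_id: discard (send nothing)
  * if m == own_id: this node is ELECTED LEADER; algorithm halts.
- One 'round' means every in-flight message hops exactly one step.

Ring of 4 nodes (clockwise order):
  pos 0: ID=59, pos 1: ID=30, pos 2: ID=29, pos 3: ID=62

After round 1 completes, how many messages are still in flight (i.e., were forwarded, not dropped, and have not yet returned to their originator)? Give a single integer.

Answer: 3

Derivation:
Round 1: pos1(id30) recv 59: fwd; pos2(id29) recv 30: fwd; pos3(id62) recv 29: drop; pos0(id59) recv 62: fwd
After round 1: 3 messages still in flight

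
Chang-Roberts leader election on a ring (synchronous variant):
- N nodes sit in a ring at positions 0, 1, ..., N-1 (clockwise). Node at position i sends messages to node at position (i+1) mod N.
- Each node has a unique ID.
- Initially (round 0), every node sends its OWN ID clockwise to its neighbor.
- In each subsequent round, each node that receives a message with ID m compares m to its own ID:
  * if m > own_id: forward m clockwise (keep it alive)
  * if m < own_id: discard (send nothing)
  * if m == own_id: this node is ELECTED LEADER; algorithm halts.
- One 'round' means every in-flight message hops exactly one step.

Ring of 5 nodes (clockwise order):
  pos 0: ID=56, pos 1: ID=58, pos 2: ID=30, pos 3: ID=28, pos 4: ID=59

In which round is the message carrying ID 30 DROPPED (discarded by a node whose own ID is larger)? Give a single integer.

Answer: 2

Derivation:
Round 1: pos1(id58) recv 56: drop; pos2(id30) recv 58: fwd; pos3(id28) recv 30: fwd; pos4(id59) recv 28: drop; pos0(id56) recv 59: fwd
Round 2: pos3(id28) recv 58: fwd; pos4(id59) recv 30: drop; pos1(id58) recv 59: fwd
Round 3: pos4(id59) recv 58: drop; pos2(id30) recv 59: fwd
Round 4: pos3(id28) recv 59: fwd
Round 5: pos4(id59) recv 59: ELECTED
Message ID 30 originates at pos 2; dropped at pos 4 in round 2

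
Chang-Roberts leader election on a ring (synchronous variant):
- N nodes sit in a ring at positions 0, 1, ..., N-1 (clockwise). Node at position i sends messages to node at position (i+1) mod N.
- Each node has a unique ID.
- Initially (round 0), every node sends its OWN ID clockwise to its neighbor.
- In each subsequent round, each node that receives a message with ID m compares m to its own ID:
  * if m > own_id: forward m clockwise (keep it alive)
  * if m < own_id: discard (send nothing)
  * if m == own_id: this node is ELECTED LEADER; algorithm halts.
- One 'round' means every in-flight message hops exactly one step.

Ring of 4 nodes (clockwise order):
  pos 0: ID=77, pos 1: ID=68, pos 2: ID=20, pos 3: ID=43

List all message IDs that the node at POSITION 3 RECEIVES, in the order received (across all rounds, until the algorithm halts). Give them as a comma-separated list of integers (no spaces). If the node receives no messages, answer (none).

Answer: 20,68,77

Derivation:
Round 1: pos1(id68) recv 77: fwd; pos2(id20) recv 68: fwd; pos3(id43) recv 20: drop; pos0(id77) recv 43: drop
Round 2: pos2(id20) recv 77: fwd; pos3(id43) recv 68: fwd
Round 3: pos3(id43) recv 77: fwd; pos0(id77) recv 68: drop
Round 4: pos0(id77) recv 77: ELECTED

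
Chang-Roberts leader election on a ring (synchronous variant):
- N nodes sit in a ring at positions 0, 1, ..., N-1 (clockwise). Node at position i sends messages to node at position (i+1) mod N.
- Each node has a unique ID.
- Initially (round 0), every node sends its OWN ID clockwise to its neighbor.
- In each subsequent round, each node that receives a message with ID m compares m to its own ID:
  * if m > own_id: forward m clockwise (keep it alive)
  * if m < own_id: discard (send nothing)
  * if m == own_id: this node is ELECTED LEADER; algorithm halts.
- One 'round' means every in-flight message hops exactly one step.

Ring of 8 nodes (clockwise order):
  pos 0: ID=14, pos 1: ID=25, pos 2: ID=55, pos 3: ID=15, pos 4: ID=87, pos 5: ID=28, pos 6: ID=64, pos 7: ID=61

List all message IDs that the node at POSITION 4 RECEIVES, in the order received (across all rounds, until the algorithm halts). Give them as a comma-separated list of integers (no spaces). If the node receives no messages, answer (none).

Round 1: pos1(id25) recv 14: drop; pos2(id55) recv 25: drop; pos3(id15) recv 55: fwd; pos4(id87) recv 15: drop; pos5(id28) recv 87: fwd; pos6(id64) recv 28: drop; pos7(id61) recv 64: fwd; pos0(id14) recv 61: fwd
Round 2: pos4(id87) recv 55: drop; pos6(id64) recv 87: fwd; pos0(id14) recv 64: fwd; pos1(id25) recv 61: fwd
Round 3: pos7(id61) recv 87: fwd; pos1(id25) recv 64: fwd; pos2(id55) recv 61: fwd
Round 4: pos0(id14) recv 87: fwd; pos2(id55) recv 64: fwd; pos3(id15) recv 61: fwd
Round 5: pos1(id25) recv 87: fwd; pos3(id15) recv 64: fwd; pos4(id87) recv 61: drop
Round 6: pos2(id55) recv 87: fwd; pos4(id87) recv 64: drop
Round 7: pos3(id15) recv 87: fwd
Round 8: pos4(id87) recv 87: ELECTED

Answer: 15,55,61,64,87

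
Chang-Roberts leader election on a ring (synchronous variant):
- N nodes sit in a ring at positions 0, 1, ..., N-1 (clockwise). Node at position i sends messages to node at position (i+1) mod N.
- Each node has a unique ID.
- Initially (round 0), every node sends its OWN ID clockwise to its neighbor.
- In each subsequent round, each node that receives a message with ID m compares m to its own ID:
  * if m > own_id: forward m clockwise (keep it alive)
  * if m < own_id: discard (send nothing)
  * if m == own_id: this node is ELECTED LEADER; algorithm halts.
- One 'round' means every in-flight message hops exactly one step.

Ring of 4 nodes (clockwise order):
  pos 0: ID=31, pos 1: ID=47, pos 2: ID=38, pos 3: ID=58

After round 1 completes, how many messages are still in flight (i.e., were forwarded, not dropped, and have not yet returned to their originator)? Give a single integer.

Answer: 2

Derivation:
Round 1: pos1(id47) recv 31: drop; pos2(id38) recv 47: fwd; pos3(id58) recv 38: drop; pos0(id31) recv 58: fwd
After round 1: 2 messages still in flight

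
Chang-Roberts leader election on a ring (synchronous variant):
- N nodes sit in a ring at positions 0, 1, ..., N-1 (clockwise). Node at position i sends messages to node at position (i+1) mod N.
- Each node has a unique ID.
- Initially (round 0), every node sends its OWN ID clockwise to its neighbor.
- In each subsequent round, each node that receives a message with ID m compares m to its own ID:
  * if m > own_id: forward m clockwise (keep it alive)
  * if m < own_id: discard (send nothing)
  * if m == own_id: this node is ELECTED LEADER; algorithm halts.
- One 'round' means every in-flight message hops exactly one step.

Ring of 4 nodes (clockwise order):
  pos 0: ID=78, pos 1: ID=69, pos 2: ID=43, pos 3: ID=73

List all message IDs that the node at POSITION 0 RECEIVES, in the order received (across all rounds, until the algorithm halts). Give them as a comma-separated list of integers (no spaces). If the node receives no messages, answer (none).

Answer: 73,78

Derivation:
Round 1: pos1(id69) recv 78: fwd; pos2(id43) recv 69: fwd; pos3(id73) recv 43: drop; pos0(id78) recv 73: drop
Round 2: pos2(id43) recv 78: fwd; pos3(id73) recv 69: drop
Round 3: pos3(id73) recv 78: fwd
Round 4: pos0(id78) recv 78: ELECTED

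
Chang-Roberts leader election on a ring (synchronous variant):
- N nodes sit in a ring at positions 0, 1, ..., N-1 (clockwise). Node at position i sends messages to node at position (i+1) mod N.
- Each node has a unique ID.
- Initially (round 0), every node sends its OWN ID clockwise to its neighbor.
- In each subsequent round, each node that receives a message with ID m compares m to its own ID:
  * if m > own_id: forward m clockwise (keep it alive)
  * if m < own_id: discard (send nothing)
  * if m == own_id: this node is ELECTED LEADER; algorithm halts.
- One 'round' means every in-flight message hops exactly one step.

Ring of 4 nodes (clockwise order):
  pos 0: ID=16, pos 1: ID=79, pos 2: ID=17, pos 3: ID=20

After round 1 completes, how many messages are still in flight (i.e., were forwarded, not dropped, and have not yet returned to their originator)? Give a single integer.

Answer: 2

Derivation:
Round 1: pos1(id79) recv 16: drop; pos2(id17) recv 79: fwd; pos3(id20) recv 17: drop; pos0(id16) recv 20: fwd
After round 1: 2 messages still in flight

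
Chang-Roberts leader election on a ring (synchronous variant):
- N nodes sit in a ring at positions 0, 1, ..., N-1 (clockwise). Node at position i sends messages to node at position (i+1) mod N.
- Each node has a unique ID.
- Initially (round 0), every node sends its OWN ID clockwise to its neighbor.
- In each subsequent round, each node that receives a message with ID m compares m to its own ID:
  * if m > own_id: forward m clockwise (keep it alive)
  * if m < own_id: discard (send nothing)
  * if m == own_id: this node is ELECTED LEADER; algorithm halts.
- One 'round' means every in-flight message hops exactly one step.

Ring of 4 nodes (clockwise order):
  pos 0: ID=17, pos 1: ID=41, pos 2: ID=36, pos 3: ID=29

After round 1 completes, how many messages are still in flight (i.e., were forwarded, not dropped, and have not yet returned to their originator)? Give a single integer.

Round 1: pos1(id41) recv 17: drop; pos2(id36) recv 41: fwd; pos3(id29) recv 36: fwd; pos0(id17) recv 29: fwd
After round 1: 3 messages still in flight

Answer: 3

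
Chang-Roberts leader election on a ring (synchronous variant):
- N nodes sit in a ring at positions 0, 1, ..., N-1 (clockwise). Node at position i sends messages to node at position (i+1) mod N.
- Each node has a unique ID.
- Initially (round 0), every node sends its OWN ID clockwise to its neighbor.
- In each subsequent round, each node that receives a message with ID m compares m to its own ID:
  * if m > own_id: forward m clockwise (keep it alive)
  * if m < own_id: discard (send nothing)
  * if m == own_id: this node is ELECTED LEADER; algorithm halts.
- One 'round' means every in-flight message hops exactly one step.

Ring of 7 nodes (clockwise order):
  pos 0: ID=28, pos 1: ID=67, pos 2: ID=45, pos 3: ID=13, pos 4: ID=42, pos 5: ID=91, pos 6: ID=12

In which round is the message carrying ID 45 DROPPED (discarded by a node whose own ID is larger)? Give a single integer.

Answer: 3

Derivation:
Round 1: pos1(id67) recv 28: drop; pos2(id45) recv 67: fwd; pos3(id13) recv 45: fwd; pos4(id42) recv 13: drop; pos5(id91) recv 42: drop; pos6(id12) recv 91: fwd; pos0(id28) recv 12: drop
Round 2: pos3(id13) recv 67: fwd; pos4(id42) recv 45: fwd; pos0(id28) recv 91: fwd
Round 3: pos4(id42) recv 67: fwd; pos5(id91) recv 45: drop; pos1(id67) recv 91: fwd
Round 4: pos5(id91) recv 67: drop; pos2(id45) recv 91: fwd
Round 5: pos3(id13) recv 91: fwd
Round 6: pos4(id42) recv 91: fwd
Round 7: pos5(id91) recv 91: ELECTED
Message ID 45 originates at pos 2; dropped at pos 5 in round 3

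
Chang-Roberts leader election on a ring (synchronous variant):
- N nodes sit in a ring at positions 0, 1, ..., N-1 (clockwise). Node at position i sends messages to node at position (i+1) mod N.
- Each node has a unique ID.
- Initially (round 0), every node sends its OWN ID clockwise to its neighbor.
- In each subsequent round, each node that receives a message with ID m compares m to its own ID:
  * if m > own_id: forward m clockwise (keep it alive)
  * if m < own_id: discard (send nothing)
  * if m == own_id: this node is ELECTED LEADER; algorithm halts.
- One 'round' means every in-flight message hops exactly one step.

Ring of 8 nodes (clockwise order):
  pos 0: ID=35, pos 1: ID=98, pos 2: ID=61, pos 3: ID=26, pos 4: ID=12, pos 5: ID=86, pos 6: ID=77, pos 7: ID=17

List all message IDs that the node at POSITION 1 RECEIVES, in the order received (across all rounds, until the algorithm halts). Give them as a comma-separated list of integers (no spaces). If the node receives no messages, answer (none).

Answer: 35,77,86,98

Derivation:
Round 1: pos1(id98) recv 35: drop; pos2(id61) recv 98: fwd; pos3(id26) recv 61: fwd; pos4(id12) recv 26: fwd; pos5(id86) recv 12: drop; pos6(id77) recv 86: fwd; pos7(id17) recv 77: fwd; pos0(id35) recv 17: drop
Round 2: pos3(id26) recv 98: fwd; pos4(id12) recv 61: fwd; pos5(id86) recv 26: drop; pos7(id17) recv 86: fwd; pos0(id35) recv 77: fwd
Round 3: pos4(id12) recv 98: fwd; pos5(id86) recv 61: drop; pos0(id35) recv 86: fwd; pos1(id98) recv 77: drop
Round 4: pos5(id86) recv 98: fwd; pos1(id98) recv 86: drop
Round 5: pos6(id77) recv 98: fwd
Round 6: pos7(id17) recv 98: fwd
Round 7: pos0(id35) recv 98: fwd
Round 8: pos1(id98) recv 98: ELECTED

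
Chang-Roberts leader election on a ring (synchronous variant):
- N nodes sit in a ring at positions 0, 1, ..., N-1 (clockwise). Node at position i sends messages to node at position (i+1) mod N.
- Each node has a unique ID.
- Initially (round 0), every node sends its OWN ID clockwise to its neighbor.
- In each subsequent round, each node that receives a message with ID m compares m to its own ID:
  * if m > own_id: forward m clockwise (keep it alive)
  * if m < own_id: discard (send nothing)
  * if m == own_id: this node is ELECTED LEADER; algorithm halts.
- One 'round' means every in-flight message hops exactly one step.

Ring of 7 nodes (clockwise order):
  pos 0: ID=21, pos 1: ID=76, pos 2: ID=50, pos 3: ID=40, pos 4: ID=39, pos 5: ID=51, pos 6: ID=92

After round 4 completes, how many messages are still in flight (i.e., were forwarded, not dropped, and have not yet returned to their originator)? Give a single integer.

Answer: 2

Derivation:
Round 1: pos1(id76) recv 21: drop; pos2(id50) recv 76: fwd; pos3(id40) recv 50: fwd; pos4(id39) recv 40: fwd; pos5(id51) recv 39: drop; pos6(id92) recv 51: drop; pos0(id21) recv 92: fwd
Round 2: pos3(id40) recv 76: fwd; pos4(id39) recv 50: fwd; pos5(id51) recv 40: drop; pos1(id76) recv 92: fwd
Round 3: pos4(id39) recv 76: fwd; pos5(id51) recv 50: drop; pos2(id50) recv 92: fwd
Round 4: pos5(id51) recv 76: fwd; pos3(id40) recv 92: fwd
After round 4: 2 messages still in flight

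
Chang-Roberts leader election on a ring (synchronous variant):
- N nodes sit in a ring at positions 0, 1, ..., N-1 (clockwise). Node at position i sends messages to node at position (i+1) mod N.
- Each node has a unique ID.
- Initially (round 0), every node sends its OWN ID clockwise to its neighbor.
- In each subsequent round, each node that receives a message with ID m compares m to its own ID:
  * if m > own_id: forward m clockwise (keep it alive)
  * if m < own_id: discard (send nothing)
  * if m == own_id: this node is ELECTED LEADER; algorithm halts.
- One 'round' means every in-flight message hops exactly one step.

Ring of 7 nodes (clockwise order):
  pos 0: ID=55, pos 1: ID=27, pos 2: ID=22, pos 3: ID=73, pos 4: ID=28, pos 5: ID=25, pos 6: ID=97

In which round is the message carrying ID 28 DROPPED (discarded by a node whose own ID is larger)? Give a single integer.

Round 1: pos1(id27) recv 55: fwd; pos2(id22) recv 27: fwd; pos3(id73) recv 22: drop; pos4(id28) recv 73: fwd; pos5(id25) recv 28: fwd; pos6(id97) recv 25: drop; pos0(id55) recv 97: fwd
Round 2: pos2(id22) recv 55: fwd; pos3(id73) recv 27: drop; pos5(id25) recv 73: fwd; pos6(id97) recv 28: drop; pos1(id27) recv 97: fwd
Round 3: pos3(id73) recv 55: drop; pos6(id97) recv 73: drop; pos2(id22) recv 97: fwd
Round 4: pos3(id73) recv 97: fwd
Round 5: pos4(id28) recv 97: fwd
Round 6: pos5(id25) recv 97: fwd
Round 7: pos6(id97) recv 97: ELECTED
Message ID 28 originates at pos 4; dropped at pos 6 in round 2

Answer: 2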